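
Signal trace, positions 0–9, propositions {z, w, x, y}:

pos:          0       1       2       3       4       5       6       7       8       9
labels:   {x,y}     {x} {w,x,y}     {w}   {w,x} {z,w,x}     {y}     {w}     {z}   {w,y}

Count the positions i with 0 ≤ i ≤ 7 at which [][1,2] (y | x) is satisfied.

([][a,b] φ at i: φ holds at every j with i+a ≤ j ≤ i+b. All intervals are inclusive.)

3

Evaluate at each i in [0,7]:
  i=0: ✓ (all of [1,2])
  i=1: ✗ (fails at j=3)
  i=2: ✗ (fails at j=3)
  i=3: ✓ (all of [4,5])
  i=4: ✓ (all of [5,6])
  i=5: ✗ (fails at j=7)
  i=6: ✗ (fails at j=7)
  i=7: ✗ (fails at j=8)
Positions where it holds: {0, 3, 4} → 3.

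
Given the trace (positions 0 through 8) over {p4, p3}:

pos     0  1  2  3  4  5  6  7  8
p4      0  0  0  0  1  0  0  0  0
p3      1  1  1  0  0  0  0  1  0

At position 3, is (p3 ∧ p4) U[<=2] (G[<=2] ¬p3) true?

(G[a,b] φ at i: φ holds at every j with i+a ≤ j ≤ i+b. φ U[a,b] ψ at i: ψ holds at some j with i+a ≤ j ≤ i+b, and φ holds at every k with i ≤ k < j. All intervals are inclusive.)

Need some j in [3,5] with G[<=2] ¬p3, and (p3 ∧ p4) at every k in [3,j-1].
  j=3: G[<=2] ¬p3 holds; no prefix to check → satisfied.

Yes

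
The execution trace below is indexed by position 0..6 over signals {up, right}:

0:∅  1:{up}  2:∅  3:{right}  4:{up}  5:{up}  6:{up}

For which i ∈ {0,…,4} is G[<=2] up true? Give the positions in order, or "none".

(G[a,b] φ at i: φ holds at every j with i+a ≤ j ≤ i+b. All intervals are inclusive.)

4

Evaluate at each i in [0,4]:
  i=0: ✗ (fails at j=0)
  i=1: ✗ (fails at j=2)
  i=2: ✗ (fails at j=2)
  i=3: ✗ (fails at j=3)
  i=4: ✓ (all of [4,6])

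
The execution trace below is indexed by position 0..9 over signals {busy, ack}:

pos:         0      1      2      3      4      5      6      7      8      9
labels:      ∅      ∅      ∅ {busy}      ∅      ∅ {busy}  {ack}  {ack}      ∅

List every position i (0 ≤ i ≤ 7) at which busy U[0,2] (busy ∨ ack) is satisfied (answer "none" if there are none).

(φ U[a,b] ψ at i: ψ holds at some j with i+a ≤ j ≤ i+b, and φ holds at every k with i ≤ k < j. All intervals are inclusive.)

3, 6, 7

Evaluate at each i in [0,7]:
  i=0: ✗ (no rhs in [0,2])
  i=1: ✗ (lhs fails at k=1 before rhs at j=3)
  i=2: ✗ (lhs fails at k=2 before rhs at j=3)
  i=3: ✓ (rhs at j=3)
  i=4: ✗ (lhs fails at k=4 before rhs at j=6)
  i=5: ✗ (lhs fails at k=5 before rhs at j=6)
  i=6: ✓ (rhs at j=6)
  i=7: ✓ (rhs at j=7)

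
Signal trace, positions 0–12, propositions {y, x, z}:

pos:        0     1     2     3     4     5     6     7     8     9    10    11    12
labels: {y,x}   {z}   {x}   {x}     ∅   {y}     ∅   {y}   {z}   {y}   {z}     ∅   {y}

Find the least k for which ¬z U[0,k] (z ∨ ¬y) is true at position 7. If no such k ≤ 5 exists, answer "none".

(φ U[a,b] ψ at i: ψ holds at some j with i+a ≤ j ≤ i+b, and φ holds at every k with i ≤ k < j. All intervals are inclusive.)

Need earliest j ≥ 7 with (z ∨ ¬y), and ¬z at every k in [7,j-1].
  j=7: rhs fails.
  j=8: rhs holds; lhs holds on [7,7]. k = 1.

1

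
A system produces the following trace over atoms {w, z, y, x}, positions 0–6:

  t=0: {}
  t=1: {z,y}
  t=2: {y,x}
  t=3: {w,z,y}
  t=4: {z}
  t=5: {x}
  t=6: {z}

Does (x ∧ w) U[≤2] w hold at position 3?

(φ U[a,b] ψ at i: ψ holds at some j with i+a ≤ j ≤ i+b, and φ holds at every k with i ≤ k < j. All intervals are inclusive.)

Holds

Need some j in [3,5] with w, and (x ∧ w) at every k in [3,j-1].
  j=3: w holds; no prefix to check → satisfied.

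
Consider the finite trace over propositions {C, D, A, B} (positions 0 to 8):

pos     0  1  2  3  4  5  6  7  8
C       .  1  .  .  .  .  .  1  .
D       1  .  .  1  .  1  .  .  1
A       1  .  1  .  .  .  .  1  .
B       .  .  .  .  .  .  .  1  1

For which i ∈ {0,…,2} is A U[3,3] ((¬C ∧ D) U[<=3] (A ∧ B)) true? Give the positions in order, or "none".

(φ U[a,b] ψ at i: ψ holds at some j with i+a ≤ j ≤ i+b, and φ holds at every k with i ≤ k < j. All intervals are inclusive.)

Evaluate at each i in [0,2]:
  i=0: ✗ (no rhs in [3,3])
  i=1: ✗ (no rhs in [4,4])
  i=2: ✗ (no rhs in [5,5])

none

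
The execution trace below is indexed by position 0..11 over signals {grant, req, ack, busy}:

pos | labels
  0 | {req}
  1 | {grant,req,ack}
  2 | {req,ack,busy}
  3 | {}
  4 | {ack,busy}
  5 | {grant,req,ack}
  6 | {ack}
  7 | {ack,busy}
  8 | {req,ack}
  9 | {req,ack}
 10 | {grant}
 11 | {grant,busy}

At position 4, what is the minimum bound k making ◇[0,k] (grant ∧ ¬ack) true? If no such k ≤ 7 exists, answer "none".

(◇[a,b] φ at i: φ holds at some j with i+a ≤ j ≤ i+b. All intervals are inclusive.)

6

Scan j = 4,5,… for (grant ∧ ¬ack):
  j=4: fails
  j=5: fails
  j=6: fails
  j=7: fails
  j=8: fails
  j=9: fails
  j=10: holds
First hit at j=10, so smallest k = 10-4 = 6.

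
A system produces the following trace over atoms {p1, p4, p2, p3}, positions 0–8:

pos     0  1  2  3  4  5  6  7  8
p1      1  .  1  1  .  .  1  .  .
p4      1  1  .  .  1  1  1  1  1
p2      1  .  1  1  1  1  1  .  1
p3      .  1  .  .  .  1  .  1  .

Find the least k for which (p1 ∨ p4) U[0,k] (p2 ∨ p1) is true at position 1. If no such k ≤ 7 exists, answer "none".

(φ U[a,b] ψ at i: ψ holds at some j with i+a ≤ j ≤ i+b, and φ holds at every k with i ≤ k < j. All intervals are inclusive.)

Need earliest j ≥ 1 with (p2 ∨ p1), and (p1 ∨ p4) at every k in [1,j-1].
  j=1: rhs fails.
  j=2: rhs holds; lhs holds on [1,1]. k = 1.

1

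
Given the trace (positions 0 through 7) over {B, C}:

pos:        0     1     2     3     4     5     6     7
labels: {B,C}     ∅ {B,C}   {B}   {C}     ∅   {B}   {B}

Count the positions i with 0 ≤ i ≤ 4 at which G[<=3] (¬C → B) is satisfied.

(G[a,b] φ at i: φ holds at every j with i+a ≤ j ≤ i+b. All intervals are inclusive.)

Evaluate at each i in [0,4]:
  i=0: ✗ (fails at j=1)
  i=1: ✗ (fails at j=1)
  i=2: ✗ (fails at j=5)
  i=3: ✗ (fails at j=5)
  i=4: ✗ (fails at j=5)
Positions where it holds: {} → 0.

0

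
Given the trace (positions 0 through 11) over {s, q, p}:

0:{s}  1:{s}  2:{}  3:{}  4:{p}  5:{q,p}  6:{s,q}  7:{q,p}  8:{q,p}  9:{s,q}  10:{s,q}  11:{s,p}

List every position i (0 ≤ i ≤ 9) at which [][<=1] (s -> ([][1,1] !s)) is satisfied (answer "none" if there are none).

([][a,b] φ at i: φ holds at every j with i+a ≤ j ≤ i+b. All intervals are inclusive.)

Evaluate at each i in [0,9]:
  i=0: ✗ (fails at j=0)
  i=1: ✓ (all of [1,2])
  i=2: ✓ (all of [2,3])
  i=3: ✓ (all of [3,4])
  i=4: ✓ (all of [4,5])
  i=5: ✓ (all of [5,6])
  i=6: ✓ (all of [6,7])
  i=7: ✓ (all of [7,8])
  i=8: ✗ (fails at j=9)
  i=9: ✗ (fails at j=9)

1, 2, 3, 4, 5, 6, 7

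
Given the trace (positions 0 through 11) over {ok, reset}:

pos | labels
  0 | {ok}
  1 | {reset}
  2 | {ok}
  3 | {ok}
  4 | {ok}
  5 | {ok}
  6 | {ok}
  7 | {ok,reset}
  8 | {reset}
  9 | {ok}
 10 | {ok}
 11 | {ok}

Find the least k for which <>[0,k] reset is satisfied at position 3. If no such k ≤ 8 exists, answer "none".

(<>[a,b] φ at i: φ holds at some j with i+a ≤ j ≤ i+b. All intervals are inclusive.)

4

Scan j = 3,4,… for reset:
  j=3: fails
  j=4: fails
  j=5: fails
  j=6: fails
  j=7: holds
First hit at j=7, so smallest k = 7-3 = 4.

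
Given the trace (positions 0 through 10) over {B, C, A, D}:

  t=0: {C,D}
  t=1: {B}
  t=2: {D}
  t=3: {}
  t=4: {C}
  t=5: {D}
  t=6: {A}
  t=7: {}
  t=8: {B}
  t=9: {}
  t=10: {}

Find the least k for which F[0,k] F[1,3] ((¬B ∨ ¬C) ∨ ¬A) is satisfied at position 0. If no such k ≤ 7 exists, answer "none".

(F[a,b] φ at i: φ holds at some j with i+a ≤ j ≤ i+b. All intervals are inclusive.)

0

Scan j = 0,1,… for F[1,3] ((¬B ∨ ¬C) ∨ ¬A):
  j=0: holds
First hit at j=0, so smallest k = 0-0 = 0.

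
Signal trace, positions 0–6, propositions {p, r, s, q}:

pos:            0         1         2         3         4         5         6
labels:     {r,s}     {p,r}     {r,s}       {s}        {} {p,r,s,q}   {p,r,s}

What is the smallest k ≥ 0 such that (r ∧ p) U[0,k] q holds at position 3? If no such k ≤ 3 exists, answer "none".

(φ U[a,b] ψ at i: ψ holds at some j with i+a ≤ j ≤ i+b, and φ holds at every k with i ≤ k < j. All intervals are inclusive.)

none

Need earliest j ≥ 3 with q, and (r ∧ p) at every k in [3,j-1].
  j=3: rhs fails.
  j=4: rhs fails.
  j=5: rhs holds but lhs fails at k=3.
  j=6: rhs fails.
No witness within the range → none.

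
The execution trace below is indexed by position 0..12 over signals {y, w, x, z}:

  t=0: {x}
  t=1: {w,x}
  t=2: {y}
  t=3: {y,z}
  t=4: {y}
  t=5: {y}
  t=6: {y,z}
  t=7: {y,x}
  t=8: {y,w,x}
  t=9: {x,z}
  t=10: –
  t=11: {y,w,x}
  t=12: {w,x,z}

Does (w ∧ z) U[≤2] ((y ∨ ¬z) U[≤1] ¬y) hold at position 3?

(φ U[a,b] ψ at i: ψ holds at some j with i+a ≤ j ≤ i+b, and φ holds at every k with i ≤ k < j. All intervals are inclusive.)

Need some j in [3,5] with ((y ∨ ¬z) U[≤1] ¬y), and (w ∧ z) at every k in [3,j-1].
  j=3: ((y ∨ ¬z) U[≤1] ¬y) — fails.
  j=4: ((y ∨ ¬z) U[≤1] ¬y) — fails.
  j=5: ((y ∨ ¬z) U[≤1] ¬y) — fails.
No j in the window works → until fails.

No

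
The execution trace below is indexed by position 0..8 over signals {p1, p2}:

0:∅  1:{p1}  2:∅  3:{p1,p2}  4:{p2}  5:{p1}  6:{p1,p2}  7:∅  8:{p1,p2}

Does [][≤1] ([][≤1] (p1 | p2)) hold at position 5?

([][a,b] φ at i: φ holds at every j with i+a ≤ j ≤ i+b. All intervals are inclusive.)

False

Check [][≤1] (p1 | p2) at every j in [5,6]:
  j=5: holds on [5,6]
  j=6: fails at 7
Fails at j=6 → formula fails.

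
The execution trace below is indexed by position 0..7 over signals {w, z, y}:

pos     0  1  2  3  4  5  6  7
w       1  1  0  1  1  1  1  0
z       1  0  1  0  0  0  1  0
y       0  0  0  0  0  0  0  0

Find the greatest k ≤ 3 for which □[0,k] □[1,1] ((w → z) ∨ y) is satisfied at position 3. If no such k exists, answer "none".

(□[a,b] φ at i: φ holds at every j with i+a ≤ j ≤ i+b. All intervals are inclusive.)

□[1,1] ((w → z) ∨ y) must hold from j=3 onward; find where it first fails.
  j=3: fails → no k works.

none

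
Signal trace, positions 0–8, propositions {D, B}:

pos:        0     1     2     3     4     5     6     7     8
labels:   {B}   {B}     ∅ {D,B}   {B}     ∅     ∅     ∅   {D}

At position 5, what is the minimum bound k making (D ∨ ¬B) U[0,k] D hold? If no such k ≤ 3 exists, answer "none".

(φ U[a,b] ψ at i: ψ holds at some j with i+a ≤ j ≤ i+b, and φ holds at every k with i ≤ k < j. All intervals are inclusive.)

Need earliest j ≥ 5 with D, and (D ∨ ¬B) at every k in [5,j-1].
  j=5: rhs fails.
  j=6: rhs fails.
  j=7: rhs fails.
  j=8: rhs holds; lhs holds on [5,7]. k = 3.

3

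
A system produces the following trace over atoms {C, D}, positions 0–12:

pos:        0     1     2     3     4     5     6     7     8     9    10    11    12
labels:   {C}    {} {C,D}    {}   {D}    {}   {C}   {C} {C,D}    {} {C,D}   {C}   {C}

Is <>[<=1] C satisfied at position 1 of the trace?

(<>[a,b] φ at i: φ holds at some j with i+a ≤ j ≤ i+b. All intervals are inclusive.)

Holds

Check C at each j in [1,2]:
  j=1: false
  j=2: true
Found at j=2 → formula holds.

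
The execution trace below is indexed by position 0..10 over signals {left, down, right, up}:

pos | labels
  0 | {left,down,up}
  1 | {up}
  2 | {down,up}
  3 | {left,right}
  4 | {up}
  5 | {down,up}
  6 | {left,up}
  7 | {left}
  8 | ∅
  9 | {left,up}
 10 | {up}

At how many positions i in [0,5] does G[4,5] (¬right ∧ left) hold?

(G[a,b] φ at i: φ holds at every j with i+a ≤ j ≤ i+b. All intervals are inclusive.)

1

Evaluate at each i in [0,5]:
  i=0: ✗ (fails at j=4)
  i=1: ✗ (fails at j=5)
  i=2: ✓ (all of [6,7])
  i=3: ✗ (fails at j=8)
  i=4: ✗ (fails at j=8)
  i=5: ✗ (fails at j=10)
Positions where it holds: {2} → 1.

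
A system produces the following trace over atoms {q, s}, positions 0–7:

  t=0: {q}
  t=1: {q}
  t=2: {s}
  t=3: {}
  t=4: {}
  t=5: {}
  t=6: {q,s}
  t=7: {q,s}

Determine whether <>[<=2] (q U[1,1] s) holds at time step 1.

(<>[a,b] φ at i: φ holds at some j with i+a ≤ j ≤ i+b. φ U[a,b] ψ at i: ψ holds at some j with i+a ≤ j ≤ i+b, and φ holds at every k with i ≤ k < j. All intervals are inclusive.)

Check (q U[1,1] s) at each j in [1,3]:
  j=1: holds
  j=2: fails
  j=3: fails
Found at j=1 → formula holds.

Yes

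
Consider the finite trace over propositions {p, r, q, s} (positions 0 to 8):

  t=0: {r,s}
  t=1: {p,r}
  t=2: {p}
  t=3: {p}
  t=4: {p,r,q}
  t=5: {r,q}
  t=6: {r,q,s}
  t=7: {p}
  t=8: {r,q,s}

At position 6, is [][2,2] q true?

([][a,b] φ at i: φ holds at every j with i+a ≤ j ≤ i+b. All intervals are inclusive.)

Yes

Check q at every j in [8,8]:
  j=8: true
All positions satisfy it → formula holds.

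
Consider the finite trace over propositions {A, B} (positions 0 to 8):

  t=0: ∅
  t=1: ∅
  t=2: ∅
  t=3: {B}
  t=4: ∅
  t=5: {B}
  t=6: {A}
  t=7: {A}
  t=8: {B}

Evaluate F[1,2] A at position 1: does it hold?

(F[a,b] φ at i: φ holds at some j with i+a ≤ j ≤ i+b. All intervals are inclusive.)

False

Check A at each j in [2,3]:
  j=2: false
  j=3: false
No position in the window satisfies it → formula fails.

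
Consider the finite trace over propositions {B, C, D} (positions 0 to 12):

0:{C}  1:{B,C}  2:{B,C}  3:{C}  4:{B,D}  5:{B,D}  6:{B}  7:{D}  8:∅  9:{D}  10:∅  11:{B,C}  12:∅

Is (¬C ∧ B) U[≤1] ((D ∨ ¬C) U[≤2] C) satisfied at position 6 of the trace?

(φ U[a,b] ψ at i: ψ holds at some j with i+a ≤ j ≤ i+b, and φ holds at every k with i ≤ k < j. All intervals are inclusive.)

Does not hold

Need some j in [6,7] with ((D ∨ ¬C) U[≤2] C), and (¬C ∧ B) at every k in [6,j-1].
  j=6: ((D ∨ ¬C) U[≤2] C) — fails.
  j=7: ((D ∨ ¬C) U[≤2] C) — fails.
No j in the window works → until fails.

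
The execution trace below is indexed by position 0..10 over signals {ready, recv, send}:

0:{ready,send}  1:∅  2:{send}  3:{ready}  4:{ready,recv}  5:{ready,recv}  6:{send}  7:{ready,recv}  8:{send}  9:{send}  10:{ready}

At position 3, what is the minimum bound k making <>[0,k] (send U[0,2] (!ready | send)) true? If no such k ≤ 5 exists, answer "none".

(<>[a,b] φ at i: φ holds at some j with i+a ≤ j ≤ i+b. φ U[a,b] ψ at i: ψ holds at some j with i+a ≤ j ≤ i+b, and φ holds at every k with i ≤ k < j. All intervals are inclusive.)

Scan j = 3,4,… for (send U[0,2] (!ready | send)):
  j=3: fails
  j=4: fails
  j=5: fails
  j=6: holds
First hit at j=6, so smallest k = 6-3 = 3.

3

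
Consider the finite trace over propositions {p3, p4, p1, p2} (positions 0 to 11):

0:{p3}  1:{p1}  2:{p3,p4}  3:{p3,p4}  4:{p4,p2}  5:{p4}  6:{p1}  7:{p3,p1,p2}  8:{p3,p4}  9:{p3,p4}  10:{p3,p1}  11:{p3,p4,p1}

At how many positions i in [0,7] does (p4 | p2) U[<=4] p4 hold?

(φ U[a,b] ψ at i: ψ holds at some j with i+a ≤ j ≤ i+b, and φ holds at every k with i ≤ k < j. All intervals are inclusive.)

5

Evaluate at each i in [0,7]:
  i=0: ✗ (lhs fails at k=0 before rhs at j=2)
  i=1: ✗ (lhs fails at k=1 before rhs at j=2)
  i=2: ✓ (rhs at j=2)
  i=3: ✓ (rhs at j=3)
  i=4: ✓ (rhs at j=4)
  i=5: ✓ (rhs at j=5)
  i=6: ✗ (lhs fails at k=6 before rhs at j=8)
  i=7: ✓ (rhs at j=8; lhs holds on [7,7])
Positions where it holds: {2, 3, 4, 5, 7} → 5.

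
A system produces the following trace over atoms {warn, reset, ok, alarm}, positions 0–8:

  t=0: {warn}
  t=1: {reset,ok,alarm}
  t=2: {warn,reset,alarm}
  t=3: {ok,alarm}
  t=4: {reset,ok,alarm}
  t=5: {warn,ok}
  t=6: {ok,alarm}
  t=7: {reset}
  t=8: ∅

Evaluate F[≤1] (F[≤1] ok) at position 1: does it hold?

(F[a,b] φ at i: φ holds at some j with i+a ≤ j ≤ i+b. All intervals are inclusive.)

Holds

Check F[≤1] ok at each j in [1,2]:
  j=1: holds (witness at 1)
  j=2: holds (witness at 3)
Found at j=1 → formula holds.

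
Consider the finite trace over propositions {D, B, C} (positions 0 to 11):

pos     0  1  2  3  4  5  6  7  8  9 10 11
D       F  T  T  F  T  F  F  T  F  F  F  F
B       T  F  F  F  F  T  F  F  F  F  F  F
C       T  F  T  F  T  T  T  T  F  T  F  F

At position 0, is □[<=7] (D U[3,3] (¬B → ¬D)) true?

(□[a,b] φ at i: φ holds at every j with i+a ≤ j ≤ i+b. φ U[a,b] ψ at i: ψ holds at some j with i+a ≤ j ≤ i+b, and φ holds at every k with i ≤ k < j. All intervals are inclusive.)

False

Check (D U[3,3] (¬B → ¬D)) at every j in [0,7]:
  j=0: fails
  j=1: fails
  j=2: fails
  j=3: fails
  j=4: fails
  j=5: fails
  j=6: fails
  j=7: fails
Fails at j=0 → formula fails.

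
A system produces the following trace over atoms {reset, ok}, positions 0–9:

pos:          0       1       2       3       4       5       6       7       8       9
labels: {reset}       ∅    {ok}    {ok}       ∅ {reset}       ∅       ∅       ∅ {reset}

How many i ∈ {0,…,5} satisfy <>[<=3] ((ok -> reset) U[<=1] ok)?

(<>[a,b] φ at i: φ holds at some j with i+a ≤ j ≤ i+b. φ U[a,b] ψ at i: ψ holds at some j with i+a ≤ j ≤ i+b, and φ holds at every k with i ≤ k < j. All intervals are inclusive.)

4

Evaluate at each i in [0,5]:
  i=0: ✓ (witness j=1)
  i=1: ✓ (witness j=1)
  i=2: ✓ (witness j=2)
  i=3: ✓ (witness j=3)
  i=4: ✗ (none in [4,7])
  i=5: ✗ (none in [5,8])
Positions where it holds: {0, 1, 2, 3} → 4.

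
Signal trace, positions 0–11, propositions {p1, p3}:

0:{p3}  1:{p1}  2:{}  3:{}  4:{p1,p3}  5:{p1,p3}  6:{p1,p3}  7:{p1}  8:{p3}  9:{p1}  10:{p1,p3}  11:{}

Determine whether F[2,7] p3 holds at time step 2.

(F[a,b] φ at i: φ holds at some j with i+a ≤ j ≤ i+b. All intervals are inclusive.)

Check p3 at each j in [4,9]:
  j=4: true
  j=5: true
  j=6: true
  j=7: false
  j=8: true
  j=9: false
Found at j=4 → formula holds.

Holds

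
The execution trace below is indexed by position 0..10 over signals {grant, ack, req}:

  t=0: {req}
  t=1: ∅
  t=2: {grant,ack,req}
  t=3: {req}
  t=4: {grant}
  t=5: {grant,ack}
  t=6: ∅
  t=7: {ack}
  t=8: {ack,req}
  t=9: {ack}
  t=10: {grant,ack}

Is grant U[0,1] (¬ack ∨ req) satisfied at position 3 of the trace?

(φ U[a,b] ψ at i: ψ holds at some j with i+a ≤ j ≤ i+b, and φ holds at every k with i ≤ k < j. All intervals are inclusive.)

Need some j in [3,4] with (¬ack ∨ req), and grant at every k in [3,j-1].
  j=3: (¬ack ∨ req) holds; no prefix to check → satisfied.

Yes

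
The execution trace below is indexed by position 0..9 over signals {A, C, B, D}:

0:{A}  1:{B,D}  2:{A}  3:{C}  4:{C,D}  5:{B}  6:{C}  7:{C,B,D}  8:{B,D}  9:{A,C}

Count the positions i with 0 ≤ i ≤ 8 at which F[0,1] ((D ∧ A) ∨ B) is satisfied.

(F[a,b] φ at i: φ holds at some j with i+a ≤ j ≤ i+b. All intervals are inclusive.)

Evaluate at each i in [0,8]:
  i=0: ✓ (witness j=1)
  i=1: ✓ (witness j=1)
  i=2: ✗ (none in [2,3])
  i=3: ✗ (none in [3,4])
  i=4: ✓ (witness j=5)
  i=5: ✓ (witness j=5)
  i=6: ✓ (witness j=7)
  i=7: ✓ (witness j=7)
  i=8: ✓ (witness j=8)
Positions where it holds: {0, 1, 4, 5, 6, 7, 8} → 7.

7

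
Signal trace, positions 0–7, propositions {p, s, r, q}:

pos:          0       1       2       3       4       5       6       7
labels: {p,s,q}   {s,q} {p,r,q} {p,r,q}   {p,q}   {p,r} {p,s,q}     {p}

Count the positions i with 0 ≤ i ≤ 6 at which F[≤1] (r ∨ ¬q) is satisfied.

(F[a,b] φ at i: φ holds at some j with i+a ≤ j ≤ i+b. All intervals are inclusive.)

Evaluate at each i in [0,6]:
  i=0: ✗ (none in [0,1])
  i=1: ✓ (witness j=2)
  i=2: ✓ (witness j=2)
  i=3: ✓ (witness j=3)
  i=4: ✓ (witness j=5)
  i=5: ✓ (witness j=5)
  i=6: ✓ (witness j=7)
Positions where it holds: {1, 2, 3, 4, 5, 6} → 6.

6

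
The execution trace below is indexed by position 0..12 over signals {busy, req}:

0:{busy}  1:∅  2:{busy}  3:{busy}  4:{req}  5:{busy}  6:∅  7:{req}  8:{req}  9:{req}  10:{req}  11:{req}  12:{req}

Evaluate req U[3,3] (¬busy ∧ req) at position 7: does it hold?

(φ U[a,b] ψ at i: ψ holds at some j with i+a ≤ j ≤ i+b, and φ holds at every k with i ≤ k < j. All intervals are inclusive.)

Need some j in [10,10] with (¬busy ∧ req), and req at every k in [7,j-1].
  j=10: (¬busy ∧ req) holds; req holds at every k in [7,9] → satisfied.

Holds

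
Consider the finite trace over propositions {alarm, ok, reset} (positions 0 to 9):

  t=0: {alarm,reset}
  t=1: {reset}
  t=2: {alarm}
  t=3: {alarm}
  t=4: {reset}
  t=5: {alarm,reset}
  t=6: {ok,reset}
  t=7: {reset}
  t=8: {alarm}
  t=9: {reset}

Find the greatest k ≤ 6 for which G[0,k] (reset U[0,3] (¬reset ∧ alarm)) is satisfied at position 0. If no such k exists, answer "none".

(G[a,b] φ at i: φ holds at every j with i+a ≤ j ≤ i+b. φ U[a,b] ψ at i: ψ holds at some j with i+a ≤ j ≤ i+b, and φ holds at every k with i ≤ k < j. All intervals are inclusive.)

(reset U[0,3] (¬reset ∧ alarm)) must hold from j=0 onward; find where it first fails.
  j=0: holds
  j=1: holds
  j=2: holds
  j=3: holds
  j=4: fails
Holds on [0,3], so largest k = 3.

3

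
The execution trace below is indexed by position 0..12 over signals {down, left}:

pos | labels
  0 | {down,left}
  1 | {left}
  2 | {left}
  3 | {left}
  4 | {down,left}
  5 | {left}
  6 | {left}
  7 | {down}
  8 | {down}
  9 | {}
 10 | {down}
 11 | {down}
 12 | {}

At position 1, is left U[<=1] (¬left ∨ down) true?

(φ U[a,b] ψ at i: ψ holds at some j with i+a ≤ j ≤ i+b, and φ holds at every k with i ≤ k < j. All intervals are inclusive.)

Need some j in [1,2] with (¬left ∨ down), and left at every k in [1,j-1].
  j=1: (¬left ∨ down) false.
  j=2: (¬left ∨ down) false.
No j in the window works → until fails.

No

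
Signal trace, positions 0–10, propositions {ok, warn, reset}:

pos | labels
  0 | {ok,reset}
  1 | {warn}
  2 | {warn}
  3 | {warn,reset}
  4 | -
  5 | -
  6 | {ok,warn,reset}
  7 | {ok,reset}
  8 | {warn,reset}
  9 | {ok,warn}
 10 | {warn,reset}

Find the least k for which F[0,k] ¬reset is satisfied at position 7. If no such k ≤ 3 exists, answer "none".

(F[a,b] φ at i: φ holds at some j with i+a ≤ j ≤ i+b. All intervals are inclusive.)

Scan j = 7,8,… for ¬reset:
  j=7: fails
  j=8: fails
  j=9: holds
First hit at j=9, so smallest k = 9-7 = 2.

2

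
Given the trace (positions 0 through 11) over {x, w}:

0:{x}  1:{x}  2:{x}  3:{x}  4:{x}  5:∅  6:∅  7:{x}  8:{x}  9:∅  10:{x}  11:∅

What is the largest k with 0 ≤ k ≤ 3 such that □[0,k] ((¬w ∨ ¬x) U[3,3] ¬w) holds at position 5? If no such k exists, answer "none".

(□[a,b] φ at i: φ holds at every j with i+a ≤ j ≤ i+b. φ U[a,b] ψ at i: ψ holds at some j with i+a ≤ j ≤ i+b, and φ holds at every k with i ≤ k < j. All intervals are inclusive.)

((¬w ∨ ¬x) U[3,3] ¬w) must hold from j=5 onward; find where it first fails.
  j=5: holds
  j=6: holds
  j=7: holds
  j=8: holds
Holds through j=8; largest k = 3.

3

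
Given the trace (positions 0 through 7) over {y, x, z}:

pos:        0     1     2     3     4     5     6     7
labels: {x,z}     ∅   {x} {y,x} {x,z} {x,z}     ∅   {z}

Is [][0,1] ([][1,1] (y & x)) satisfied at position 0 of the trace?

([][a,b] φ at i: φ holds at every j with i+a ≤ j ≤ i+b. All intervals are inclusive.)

No

Check [][1,1] (y & x) at every j in [0,1]:
  j=0: fails at 1
  j=1: fails at 2
Fails at j=0 → formula fails.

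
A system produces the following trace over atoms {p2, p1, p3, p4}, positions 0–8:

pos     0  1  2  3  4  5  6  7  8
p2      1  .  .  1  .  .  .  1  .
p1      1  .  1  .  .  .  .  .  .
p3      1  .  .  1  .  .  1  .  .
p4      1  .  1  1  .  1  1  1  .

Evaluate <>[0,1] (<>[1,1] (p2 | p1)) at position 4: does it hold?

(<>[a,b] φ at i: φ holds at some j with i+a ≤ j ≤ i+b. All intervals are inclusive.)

Check <>[1,1] (p2 | p1) at each j in [4,5]:
  j=4: fails (none in [5,5])
  j=5: fails (none in [6,6])
No position in the window satisfies it → formula fails.

False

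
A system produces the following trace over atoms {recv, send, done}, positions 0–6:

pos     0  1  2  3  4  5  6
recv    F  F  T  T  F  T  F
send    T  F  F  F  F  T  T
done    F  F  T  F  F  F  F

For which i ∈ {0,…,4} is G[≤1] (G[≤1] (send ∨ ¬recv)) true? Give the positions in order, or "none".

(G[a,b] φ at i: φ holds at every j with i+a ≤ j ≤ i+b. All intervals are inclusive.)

4

Evaluate at each i in [0,4]:
  i=0: ✗ (fails at j=1)
  i=1: ✗ (fails at j=1)
  i=2: ✗ (fails at j=2)
  i=3: ✗ (fails at j=3)
  i=4: ✓ (all of [4,5])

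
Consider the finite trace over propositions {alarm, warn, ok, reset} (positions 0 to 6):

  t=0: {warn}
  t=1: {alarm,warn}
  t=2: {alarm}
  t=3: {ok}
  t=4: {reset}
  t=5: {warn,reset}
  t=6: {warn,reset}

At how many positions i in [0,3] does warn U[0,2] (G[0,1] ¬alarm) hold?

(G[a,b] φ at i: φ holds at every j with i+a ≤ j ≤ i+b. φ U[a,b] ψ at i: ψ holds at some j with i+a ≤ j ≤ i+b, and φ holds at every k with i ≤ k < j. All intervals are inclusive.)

Evaluate at each i in [0,3]:
  i=0: ✗ (no rhs in [0,2])
  i=1: ✗ (lhs fails at k=2 before rhs at j=3)
  i=2: ✗ (lhs fails at k=2 before rhs at j=3)
  i=3: ✓ (rhs at j=3)
Positions where it holds: {3} → 1.

1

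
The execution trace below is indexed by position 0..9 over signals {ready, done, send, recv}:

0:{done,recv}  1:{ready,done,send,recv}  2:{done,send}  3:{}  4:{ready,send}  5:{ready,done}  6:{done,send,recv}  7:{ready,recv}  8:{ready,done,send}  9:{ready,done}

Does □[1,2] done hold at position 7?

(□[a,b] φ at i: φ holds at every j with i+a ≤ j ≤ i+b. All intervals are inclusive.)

True

Check done at every j in [8,9]:
  j=8: true
  j=9: true
All positions satisfy it → formula holds.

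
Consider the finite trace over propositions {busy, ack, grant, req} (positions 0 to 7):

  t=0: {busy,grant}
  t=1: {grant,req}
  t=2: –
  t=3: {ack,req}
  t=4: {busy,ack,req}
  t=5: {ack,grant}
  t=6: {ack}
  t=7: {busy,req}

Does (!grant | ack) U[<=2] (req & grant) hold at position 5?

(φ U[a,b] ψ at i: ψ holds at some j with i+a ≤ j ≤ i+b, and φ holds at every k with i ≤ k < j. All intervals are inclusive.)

Need some j in [5,7] with (req & grant), and (!grant | ack) at every k in [5,j-1].
  j=5: (req & grant) false.
  j=6: (req & grant) false.
  j=7: (req & grant) false.
No j in the window works → until fails.

Does not hold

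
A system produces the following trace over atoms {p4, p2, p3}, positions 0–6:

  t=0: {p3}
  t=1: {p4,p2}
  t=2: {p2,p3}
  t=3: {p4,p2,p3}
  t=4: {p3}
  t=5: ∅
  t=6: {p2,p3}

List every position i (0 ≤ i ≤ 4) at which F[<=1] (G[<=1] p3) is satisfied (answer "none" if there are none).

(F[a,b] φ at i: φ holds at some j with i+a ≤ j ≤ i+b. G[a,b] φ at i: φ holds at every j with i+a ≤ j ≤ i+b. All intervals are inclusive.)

1, 2, 3

Evaluate at each i in [0,4]:
  i=0: ✗ (none in [0,1])
  i=1: ✓ (witness j=2)
  i=2: ✓ (witness j=2)
  i=3: ✓ (witness j=3)
  i=4: ✗ (none in [4,5])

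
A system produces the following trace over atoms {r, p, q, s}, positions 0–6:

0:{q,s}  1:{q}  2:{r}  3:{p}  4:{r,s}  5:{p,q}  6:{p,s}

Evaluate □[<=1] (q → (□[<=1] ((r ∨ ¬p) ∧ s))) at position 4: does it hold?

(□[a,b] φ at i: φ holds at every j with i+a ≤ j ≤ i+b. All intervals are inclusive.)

False

Check (q → (□[<=1] ((r ∨ ¬p) ∧ s))) at every j in [4,5]:
  j=4: antecedent false → ✓
  j=5: antecedent true; consequent fails at 5 → ✗
Fails at j=5 → formula fails.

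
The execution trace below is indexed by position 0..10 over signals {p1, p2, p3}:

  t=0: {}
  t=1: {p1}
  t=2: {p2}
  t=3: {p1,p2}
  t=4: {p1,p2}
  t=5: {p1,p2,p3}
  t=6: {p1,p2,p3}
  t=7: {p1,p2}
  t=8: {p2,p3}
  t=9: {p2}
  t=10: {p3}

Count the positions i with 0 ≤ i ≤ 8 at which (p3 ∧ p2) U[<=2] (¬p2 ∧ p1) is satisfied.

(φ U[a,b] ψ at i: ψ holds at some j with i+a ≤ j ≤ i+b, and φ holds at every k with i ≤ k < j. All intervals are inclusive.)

1

Evaluate at each i in [0,8]:
  i=0: ✗ (lhs fails at k=0 before rhs at j=1)
  i=1: ✓ (rhs at j=1)
  i=2: ✗ (no rhs in [2,4])
  i=3: ✗ (no rhs in [3,5])
  i=4: ✗ (no rhs in [4,6])
  i=5: ✗ (no rhs in [5,7])
  i=6: ✗ (no rhs in [6,8])
  i=7: ✗ (no rhs in [7,9])
  i=8: ✗ (no rhs in [8,10])
Positions where it holds: {1} → 1.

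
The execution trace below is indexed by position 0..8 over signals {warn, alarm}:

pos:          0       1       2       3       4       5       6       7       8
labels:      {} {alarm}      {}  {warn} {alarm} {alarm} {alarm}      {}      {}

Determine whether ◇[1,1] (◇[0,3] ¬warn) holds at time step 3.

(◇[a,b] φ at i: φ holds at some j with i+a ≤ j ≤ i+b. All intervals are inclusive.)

Check ◇[0,3] ¬warn at each j in [4,4]:
  j=4: holds (witness at 4)
Found at j=4 → formula holds.

True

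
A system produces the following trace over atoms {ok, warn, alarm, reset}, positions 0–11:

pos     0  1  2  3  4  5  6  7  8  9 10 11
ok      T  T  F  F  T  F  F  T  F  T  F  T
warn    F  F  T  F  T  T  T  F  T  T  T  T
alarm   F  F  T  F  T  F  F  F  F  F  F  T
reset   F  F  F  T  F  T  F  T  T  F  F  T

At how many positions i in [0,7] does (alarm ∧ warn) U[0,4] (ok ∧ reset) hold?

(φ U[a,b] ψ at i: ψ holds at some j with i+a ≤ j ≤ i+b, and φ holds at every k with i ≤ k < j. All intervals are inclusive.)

1

Evaluate at each i in [0,7]:
  i=0: ✗ (no rhs in [0,4])
  i=1: ✗ (no rhs in [1,5])
  i=2: ✗ (no rhs in [2,6])
  i=3: ✗ (lhs fails at k=3 before rhs at j=7)
  i=4: ✗ (lhs fails at k=5 before rhs at j=7)
  i=5: ✗ (lhs fails at k=5 before rhs at j=7)
  i=6: ✗ (lhs fails at k=6 before rhs at j=7)
  i=7: ✓ (rhs at j=7)
Positions where it holds: {7} → 1.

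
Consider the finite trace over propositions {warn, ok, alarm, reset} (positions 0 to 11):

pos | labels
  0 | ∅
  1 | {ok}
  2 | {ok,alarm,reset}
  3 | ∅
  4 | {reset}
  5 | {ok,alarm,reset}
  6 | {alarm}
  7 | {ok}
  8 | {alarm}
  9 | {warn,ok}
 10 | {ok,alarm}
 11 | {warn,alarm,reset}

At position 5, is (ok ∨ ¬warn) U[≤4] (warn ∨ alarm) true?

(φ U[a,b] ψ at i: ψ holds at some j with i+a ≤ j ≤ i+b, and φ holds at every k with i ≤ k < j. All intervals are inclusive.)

Holds

Need some j in [5,9] with (warn ∨ alarm), and (ok ∨ ¬warn) at every k in [5,j-1].
  j=5: (warn ∨ alarm) holds; no prefix to check → satisfied.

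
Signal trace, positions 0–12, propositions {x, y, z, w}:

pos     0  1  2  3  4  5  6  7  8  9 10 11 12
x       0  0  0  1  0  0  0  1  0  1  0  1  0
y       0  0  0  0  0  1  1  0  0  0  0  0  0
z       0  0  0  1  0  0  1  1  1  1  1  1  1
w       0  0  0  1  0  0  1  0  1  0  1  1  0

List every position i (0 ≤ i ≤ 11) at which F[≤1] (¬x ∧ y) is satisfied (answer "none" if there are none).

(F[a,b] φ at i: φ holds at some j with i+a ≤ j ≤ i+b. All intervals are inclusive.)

Evaluate at each i in [0,11]:
  i=0: ✗ (none in [0,1])
  i=1: ✗ (none in [1,2])
  i=2: ✗ (none in [2,3])
  i=3: ✗ (none in [3,4])
  i=4: ✓ (witness j=5)
  i=5: ✓ (witness j=5)
  i=6: ✓ (witness j=6)
  i=7: ✗ (none in [7,8])
  i=8: ✗ (none in [8,9])
  i=9: ✗ (none in [9,10])
  i=10: ✗ (none in [10,11])
  i=11: ✗ (none in [11,12])

4, 5, 6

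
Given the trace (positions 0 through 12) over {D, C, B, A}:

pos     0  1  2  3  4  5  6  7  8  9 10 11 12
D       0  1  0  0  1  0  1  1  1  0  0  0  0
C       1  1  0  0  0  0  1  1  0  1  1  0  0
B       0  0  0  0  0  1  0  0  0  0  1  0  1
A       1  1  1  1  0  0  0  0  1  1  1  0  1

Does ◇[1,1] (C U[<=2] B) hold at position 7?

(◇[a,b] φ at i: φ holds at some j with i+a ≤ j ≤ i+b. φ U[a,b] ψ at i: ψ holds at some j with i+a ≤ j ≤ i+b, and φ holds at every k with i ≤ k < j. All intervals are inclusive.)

Check (C U[<=2] B) at each j in [8,8]:
  j=8: fails
No position in the window satisfies it → formula fails.

False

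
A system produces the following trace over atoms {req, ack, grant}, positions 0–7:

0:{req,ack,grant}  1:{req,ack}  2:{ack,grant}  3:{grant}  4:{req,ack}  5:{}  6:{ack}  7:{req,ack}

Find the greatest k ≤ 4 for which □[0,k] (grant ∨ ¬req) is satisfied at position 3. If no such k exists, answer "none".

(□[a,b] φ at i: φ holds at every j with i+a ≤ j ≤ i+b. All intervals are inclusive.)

0

(grant ∨ ¬req) must hold from j=3 onward; find where it first fails.
  j=3: holds
  j=4: fails
Holds on [3,3], so largest k = 0.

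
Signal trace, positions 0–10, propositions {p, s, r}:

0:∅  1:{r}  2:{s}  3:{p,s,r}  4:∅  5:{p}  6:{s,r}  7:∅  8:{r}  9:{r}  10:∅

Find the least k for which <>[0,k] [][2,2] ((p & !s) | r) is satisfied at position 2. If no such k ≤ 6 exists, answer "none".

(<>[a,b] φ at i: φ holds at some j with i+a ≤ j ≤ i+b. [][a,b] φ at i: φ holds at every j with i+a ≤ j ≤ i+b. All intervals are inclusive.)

Scan j = 2,3,… for [][2,2] ((p & !s) | r):
  j=2: fails
  j=3: holds
First hit at j=3, so smallest k = 3-2 = 1.

1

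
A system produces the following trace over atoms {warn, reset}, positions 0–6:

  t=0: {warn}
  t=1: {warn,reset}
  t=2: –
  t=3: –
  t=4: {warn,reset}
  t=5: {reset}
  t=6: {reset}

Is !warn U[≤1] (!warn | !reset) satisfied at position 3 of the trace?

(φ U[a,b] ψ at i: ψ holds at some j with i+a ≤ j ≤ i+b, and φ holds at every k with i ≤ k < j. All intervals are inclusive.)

Need some j in [3,4] with (!warn | !reset), and !warn at every k in [3,j-1].
  j=3: (!warn | !reset) holds; no prefix to check → satisfied.

Holds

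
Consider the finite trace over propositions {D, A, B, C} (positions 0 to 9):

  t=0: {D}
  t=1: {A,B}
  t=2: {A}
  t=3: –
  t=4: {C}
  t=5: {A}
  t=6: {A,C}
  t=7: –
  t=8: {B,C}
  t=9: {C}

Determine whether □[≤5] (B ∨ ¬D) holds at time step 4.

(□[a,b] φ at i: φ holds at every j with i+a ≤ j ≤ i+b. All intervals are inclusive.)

Check (B ∨ ¬D) at every j in [4,9]:
  j=4: true
  j=5: true
  j=6: true
  j=7: true
  j=8: true
  j=9: true
All positions satisfy it → formula holds.

Holds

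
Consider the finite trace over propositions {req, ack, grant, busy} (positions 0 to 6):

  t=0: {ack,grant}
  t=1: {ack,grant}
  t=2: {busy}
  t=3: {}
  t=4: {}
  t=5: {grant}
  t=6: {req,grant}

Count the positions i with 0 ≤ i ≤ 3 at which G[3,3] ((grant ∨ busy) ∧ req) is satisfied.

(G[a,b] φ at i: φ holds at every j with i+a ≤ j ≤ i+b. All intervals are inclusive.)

Evaluate at each i in [0,3]:
  i=0: ✗ (fails at j=3)
  i=1: ✗ (fails at j=4)
  i=2: ✗ (fails at j=5)
  i=3: ✓ (all of [6,6])
Positions where it holds: {3} → 1.

1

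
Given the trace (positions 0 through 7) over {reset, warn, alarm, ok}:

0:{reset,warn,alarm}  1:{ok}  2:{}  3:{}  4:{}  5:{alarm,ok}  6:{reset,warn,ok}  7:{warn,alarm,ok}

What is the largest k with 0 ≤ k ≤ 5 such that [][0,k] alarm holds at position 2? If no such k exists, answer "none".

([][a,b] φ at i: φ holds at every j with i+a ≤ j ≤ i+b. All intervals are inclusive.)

alarm must hold from j=2 onward; find where it first fails.
  j=2: fails → no k works.

none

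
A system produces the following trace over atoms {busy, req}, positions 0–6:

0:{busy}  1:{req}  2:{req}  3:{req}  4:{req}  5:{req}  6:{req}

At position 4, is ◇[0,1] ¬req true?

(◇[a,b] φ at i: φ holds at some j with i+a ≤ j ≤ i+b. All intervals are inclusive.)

Check ¬req at each j in [4,5]:
  j=4: false
  j=5: false
No position in the window satisfies it → formula fails.

False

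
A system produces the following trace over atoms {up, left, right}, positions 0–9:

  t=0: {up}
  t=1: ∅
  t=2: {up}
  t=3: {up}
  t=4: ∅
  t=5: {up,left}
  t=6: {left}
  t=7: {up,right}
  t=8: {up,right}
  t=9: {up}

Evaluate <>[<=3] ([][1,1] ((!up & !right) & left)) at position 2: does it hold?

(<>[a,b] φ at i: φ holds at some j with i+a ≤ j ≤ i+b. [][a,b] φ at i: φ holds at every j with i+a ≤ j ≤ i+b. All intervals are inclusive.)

True

Check [][1,1] ((!up & !right) & left) at each j in [2,5]:
  j=2: fails at 3
  j=3: fails at 4
  j=4: fails at 5
  j=5: holds on [6,6]
Found at j=5 → formula holds.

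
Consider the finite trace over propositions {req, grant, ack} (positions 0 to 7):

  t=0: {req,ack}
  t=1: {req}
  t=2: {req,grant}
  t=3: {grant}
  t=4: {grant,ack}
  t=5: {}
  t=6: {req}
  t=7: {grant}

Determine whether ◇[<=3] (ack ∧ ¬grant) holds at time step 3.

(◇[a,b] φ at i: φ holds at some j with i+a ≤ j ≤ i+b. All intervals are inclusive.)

Check (ack ∧ ¬grant) at each j in [3,6]:
  j=3: false
  j=4: false
  j=5: false
  j=6: false
No position in the window satisfies it → formula fails.

False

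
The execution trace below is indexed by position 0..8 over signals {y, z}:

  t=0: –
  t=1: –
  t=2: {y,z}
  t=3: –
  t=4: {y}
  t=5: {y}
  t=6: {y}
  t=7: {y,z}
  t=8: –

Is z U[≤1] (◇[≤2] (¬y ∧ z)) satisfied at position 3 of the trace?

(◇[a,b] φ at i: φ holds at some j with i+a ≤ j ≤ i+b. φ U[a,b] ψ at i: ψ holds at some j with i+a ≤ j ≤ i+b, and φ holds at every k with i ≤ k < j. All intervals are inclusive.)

Need some j in [3,4] with ◇[≤2] (¬y ∧ z), and z at every k in [3,j-1].
  j=3: ◇[≤2] (¬y ∧ z) — fails (none in [3,5]).
  j=4: ◇[≤2] (¬y ∧ z) — fails (none in [4,6]).
No j in the window works → until fails.

Does not hold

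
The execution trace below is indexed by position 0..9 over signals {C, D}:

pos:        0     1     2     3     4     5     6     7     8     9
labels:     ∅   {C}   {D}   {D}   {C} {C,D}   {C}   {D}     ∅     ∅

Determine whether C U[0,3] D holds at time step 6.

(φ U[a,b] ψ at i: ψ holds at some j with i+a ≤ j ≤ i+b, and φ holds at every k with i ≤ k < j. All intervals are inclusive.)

Need some j in [6,9] with D, and C at every k in [6,j-1].
  j=6: D false.
  j=7: D holds; C holds at every k in [6,6] → satisfied.

Yes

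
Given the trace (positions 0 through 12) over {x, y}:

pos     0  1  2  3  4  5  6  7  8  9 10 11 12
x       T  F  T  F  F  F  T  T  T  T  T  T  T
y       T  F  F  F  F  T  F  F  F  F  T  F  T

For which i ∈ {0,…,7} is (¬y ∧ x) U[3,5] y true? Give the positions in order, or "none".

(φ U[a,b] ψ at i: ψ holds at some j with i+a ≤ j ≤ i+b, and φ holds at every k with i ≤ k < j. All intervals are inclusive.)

6, 7

Evaluate at each i in [0,7]:
  i=0: ✗ (lhs fails at k=0 before rhs at j=5)
  i=1: ✗ (lhs fails at k=1 before rhs at j=5)
  i=2: ✗ (lhs fails at k=3 before rhs at j=5)
  i=3: ✗ (no rhs in [6,8])
  i=4: ✗ (no rhs in [7,9])
  i=5: ✗ (lhs fails at k=5 before rhs at j=10)
  i=6: ✓ (rhs at j=10; lhs holds on [6,9])
  i=7: ✓ (rhs at j=10; lhs holds on [7,9])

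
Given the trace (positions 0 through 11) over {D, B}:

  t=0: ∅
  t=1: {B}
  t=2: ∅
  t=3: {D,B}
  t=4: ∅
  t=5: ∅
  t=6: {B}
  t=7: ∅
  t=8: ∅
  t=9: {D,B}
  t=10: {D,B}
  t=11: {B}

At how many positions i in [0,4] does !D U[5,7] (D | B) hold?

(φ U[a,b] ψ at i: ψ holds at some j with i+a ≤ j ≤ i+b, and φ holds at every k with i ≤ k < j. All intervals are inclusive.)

1

Evaluate at each i in [0,4]:
  i=0: ✗ (lhs fails at k=3 before rhs at j=6)
  i=1: ✗ (lhs fails at k=3 before rhs at j=6)
  i=2: ✗ (lhs fails at k=3 before rhs at j=9)
  i=3: ✗ (lhs fails at k=3 before rhs at j=9)
  i=4: ✓ (rhs at j=9; lhs holds on [4,8])
Positions where it holds: {4} → 1.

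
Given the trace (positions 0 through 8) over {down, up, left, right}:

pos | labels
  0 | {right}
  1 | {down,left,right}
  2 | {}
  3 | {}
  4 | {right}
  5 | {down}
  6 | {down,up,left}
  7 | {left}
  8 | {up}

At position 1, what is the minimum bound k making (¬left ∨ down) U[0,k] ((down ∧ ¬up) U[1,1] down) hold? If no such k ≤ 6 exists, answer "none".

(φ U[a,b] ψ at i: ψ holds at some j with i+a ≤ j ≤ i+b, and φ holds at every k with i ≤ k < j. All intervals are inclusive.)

4

Need earliest j ≥ 1 with ((down ∧ ¬up) U[1,1] down), and (¬left ∨ down) at every k in [1,j-1].
  j=1: rhs fails.
  j=2: rhs fails.
  j=3: rhs fails.
  j=4: rhs fails.
  j=5: rhs holds; lhs holds on [1,4]. k = 4.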